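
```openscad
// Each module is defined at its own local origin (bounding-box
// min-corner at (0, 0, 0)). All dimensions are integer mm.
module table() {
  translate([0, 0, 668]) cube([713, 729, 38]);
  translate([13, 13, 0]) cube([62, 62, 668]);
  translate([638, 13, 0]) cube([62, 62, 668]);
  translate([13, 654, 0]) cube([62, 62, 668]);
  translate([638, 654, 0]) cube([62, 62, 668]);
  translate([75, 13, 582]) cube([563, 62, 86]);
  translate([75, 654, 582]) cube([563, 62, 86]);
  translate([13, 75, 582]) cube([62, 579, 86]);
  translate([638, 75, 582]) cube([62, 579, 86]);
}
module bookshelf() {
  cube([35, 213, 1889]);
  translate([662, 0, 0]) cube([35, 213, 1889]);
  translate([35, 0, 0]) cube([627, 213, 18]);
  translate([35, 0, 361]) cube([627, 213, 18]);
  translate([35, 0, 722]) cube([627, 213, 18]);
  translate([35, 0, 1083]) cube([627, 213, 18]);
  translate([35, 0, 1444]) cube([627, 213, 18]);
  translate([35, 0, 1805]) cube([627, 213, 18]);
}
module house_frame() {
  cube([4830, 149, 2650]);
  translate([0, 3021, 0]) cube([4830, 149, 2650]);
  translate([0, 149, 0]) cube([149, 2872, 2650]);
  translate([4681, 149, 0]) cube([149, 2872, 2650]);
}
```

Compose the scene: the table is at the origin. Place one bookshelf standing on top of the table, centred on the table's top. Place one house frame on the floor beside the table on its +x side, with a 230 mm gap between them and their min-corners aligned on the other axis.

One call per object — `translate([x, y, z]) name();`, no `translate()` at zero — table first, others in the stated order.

table();
translate([8, 258, 706]) bookshelf();
translate([943, 0, 0]) house_frame();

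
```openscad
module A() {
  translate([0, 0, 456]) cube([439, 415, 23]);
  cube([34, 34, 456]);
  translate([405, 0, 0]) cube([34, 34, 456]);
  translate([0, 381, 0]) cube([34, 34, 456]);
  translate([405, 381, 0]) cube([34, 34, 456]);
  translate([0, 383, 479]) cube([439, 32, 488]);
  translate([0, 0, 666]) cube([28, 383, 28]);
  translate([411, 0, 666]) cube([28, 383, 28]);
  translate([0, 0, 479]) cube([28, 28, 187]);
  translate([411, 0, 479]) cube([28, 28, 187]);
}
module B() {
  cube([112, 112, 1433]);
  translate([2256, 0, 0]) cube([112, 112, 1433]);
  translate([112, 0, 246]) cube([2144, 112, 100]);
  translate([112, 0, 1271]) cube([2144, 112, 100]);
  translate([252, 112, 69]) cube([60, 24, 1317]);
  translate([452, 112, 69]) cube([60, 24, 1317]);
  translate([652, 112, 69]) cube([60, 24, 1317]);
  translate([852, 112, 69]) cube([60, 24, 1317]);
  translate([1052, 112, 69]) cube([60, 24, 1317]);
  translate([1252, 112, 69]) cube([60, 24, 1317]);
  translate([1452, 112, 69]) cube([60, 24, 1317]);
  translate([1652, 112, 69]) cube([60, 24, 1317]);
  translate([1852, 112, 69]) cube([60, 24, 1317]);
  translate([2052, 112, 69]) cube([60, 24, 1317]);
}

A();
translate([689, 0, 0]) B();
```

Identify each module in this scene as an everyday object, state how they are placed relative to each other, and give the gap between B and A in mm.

The fence section's nearest face is 250 mm from the chair's +x face.

A is a chair. B is a fence section. The fence section is on the floor beside the chair on its +x side. The gap between the fence section and the chair is 250 mm.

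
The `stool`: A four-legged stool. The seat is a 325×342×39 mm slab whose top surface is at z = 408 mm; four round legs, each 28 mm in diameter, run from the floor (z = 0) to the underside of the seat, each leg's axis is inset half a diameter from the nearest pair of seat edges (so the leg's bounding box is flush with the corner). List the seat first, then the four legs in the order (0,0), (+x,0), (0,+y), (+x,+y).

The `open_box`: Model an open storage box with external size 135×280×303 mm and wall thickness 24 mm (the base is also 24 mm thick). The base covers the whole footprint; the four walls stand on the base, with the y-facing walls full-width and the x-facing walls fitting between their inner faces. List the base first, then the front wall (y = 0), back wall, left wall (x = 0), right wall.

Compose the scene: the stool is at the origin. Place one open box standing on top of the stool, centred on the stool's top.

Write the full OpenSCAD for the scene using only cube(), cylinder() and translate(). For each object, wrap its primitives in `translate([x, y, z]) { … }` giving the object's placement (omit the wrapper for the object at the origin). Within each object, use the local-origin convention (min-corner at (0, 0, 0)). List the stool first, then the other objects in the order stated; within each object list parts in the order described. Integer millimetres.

translate([0, 0, 369]) cube([325, 342, 39]);
translate([14, 14, 0]) cylinder(h = 369, r = 14);
translate([311, 14, 0]) cylinder(h = 369, r = 14);
translate([14, 328, 0]) cylinder(h = 369, r = 14);
translate([311, 328, 0]) cylinder(h = 369, r = 14);
translate([95, 31, 408]) {
  cube([135, 280, 24]);
  translate([0, 0, 24]) cube([135, 24, 279]);
  translate([0, 256, 24]) cube([135, 24, 279]);
  translate([0, 24, 24]) cube([24, 232, 279]);
  translate([111, 24, 24]) cube([24, 232, 279]);
}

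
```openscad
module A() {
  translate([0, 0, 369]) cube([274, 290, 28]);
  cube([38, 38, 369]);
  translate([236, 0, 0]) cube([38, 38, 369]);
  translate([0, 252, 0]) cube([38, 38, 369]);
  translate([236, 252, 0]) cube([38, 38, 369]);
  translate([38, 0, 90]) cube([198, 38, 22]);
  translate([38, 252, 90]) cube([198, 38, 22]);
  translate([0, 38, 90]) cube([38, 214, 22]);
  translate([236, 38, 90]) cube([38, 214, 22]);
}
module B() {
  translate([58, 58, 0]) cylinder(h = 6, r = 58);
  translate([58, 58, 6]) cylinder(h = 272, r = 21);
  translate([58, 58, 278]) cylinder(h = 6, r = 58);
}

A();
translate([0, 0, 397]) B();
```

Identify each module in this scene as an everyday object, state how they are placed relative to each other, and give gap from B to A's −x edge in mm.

A is a stool. B is a spool. The spool is on top of the stool. The gap from the spool to the stool's −x edge is 0 mm.

The spool's min-x is at 0; the stool's min-x is 0; gap = 0 mm.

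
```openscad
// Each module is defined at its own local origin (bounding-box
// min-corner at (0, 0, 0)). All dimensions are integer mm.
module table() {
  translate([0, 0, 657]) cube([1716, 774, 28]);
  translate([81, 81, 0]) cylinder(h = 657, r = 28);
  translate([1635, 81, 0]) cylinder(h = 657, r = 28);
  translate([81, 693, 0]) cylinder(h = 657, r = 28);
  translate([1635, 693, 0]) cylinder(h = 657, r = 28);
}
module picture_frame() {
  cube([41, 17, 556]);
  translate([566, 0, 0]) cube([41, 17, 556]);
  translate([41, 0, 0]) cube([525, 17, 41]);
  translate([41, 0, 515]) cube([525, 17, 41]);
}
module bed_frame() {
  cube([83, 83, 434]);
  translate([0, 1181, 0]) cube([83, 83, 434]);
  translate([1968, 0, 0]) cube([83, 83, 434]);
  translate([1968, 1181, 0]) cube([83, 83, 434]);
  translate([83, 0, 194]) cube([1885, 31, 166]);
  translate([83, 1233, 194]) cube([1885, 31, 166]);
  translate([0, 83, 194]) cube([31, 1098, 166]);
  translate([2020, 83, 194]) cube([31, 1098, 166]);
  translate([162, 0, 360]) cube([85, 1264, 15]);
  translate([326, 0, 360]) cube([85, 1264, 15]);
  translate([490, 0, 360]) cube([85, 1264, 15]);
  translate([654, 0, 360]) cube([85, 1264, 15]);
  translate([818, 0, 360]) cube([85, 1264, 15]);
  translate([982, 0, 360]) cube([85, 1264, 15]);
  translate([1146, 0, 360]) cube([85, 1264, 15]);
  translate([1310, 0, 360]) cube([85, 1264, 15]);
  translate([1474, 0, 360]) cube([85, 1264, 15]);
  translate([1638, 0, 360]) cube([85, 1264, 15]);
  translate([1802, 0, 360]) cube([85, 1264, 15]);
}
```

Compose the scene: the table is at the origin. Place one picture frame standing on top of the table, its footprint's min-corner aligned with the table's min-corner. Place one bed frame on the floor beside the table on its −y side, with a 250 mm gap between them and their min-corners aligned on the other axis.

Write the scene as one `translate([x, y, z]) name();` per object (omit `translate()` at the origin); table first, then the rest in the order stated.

table();
translate([0, 0, 685]) picture_frame();
translate([0, -1514, 0]) bed_frame();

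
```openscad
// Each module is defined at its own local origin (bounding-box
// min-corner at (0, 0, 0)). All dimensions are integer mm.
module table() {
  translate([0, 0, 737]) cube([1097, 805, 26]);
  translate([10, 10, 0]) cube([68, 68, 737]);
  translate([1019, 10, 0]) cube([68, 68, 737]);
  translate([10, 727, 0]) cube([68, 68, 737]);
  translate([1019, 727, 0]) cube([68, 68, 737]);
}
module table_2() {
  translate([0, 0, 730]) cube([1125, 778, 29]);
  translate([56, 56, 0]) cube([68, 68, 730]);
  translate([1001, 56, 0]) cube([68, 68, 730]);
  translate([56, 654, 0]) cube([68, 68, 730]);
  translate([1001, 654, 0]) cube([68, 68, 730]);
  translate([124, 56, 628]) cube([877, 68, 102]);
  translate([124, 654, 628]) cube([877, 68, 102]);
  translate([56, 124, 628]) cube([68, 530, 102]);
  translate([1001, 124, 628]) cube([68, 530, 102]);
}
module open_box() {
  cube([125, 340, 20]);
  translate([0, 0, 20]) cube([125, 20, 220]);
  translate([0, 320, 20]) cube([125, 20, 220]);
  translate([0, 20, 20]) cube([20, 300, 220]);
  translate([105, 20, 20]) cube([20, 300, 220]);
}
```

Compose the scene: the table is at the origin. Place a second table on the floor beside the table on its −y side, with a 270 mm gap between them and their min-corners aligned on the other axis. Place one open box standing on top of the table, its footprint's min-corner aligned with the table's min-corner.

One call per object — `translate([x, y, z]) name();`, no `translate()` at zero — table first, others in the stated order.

table();
translate([0, -1048, 0]) table_2();
translate([0, 0, 763]) open_box();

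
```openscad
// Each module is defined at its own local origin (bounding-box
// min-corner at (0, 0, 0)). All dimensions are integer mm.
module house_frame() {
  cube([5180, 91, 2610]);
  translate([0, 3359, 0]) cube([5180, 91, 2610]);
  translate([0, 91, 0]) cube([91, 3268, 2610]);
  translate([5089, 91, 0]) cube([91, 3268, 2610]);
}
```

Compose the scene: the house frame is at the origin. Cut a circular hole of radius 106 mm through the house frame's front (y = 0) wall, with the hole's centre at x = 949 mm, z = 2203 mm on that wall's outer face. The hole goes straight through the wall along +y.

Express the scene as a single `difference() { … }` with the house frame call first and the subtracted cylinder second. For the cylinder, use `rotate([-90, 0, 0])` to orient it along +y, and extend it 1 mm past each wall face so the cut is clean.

difference() {
  house_frame();
  translate([949, -1, 2203]) rotate([-90, 0, 0]) cylinder(h = 93, r = 106);
}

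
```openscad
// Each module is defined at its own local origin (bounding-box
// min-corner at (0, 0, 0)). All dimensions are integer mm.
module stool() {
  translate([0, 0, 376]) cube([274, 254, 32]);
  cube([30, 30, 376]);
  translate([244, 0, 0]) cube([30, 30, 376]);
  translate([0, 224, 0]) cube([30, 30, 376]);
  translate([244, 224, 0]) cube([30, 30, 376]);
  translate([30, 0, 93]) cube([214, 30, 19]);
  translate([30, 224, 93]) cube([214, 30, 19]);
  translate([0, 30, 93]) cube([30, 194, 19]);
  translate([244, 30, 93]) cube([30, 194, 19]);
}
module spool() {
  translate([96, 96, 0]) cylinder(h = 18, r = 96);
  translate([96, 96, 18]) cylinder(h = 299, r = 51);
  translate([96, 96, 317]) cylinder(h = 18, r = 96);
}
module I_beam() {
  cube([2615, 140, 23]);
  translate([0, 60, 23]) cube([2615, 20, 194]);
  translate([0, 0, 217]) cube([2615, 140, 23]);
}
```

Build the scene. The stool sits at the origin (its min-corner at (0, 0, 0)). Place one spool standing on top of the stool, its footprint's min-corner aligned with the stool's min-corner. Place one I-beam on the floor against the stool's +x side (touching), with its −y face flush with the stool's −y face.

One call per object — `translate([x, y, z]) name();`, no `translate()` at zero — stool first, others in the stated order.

stool();
translate([0, 0, 408]) spool();
translate([274, 0, 0]) I_beam();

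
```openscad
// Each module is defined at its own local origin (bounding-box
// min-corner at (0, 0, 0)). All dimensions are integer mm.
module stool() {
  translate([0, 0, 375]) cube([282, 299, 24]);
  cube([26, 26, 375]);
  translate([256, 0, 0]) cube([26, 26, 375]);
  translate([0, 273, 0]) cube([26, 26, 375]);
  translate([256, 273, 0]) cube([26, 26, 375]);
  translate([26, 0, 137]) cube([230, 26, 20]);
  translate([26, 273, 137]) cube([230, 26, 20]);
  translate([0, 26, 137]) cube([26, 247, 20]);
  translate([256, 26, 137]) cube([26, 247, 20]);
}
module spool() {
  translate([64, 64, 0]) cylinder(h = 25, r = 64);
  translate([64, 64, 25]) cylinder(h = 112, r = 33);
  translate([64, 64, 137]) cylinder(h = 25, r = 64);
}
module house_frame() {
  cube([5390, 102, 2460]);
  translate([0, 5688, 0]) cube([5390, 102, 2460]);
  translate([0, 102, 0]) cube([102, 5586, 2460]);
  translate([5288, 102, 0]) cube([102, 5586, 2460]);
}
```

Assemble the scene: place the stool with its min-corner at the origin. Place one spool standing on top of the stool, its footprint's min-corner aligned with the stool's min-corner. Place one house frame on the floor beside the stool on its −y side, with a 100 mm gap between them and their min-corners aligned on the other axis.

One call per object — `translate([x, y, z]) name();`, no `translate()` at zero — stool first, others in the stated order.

stool();
translate([0, 0, 399]) spool();
translate([0, -5890, 0]) house_frame();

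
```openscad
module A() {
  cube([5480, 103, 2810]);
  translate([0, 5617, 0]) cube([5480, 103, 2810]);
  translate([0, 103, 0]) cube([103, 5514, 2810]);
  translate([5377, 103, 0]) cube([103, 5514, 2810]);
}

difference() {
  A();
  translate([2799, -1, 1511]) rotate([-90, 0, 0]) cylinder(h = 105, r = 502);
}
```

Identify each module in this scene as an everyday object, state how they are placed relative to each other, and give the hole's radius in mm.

A is a house frame. The house frame has a circular hole through its front wall. The hole's radius is 502 mm.

The subtracted cylinder has r = 502 mm.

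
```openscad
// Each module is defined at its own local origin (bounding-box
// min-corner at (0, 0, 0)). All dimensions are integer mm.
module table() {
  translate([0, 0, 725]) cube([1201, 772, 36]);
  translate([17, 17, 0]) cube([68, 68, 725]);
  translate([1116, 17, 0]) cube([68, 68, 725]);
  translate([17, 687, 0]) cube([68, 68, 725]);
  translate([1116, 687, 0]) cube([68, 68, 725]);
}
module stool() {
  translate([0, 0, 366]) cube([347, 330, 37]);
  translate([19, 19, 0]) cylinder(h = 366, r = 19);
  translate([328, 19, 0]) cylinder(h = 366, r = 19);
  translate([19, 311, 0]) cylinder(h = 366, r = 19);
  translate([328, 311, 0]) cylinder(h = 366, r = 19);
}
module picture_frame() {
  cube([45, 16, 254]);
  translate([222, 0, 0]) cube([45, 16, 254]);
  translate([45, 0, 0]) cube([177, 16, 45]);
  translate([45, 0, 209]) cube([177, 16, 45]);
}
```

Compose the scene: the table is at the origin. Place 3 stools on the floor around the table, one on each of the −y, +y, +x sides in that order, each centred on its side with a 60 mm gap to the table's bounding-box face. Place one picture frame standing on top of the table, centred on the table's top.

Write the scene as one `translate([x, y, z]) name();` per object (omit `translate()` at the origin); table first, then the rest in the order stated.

table();
translate([427, -390, 0]) stool();
translate([427, 832, 0]) stool();
translate([1261, 221, 0]) stool();
translate([467, 378, 761]) picture_frame();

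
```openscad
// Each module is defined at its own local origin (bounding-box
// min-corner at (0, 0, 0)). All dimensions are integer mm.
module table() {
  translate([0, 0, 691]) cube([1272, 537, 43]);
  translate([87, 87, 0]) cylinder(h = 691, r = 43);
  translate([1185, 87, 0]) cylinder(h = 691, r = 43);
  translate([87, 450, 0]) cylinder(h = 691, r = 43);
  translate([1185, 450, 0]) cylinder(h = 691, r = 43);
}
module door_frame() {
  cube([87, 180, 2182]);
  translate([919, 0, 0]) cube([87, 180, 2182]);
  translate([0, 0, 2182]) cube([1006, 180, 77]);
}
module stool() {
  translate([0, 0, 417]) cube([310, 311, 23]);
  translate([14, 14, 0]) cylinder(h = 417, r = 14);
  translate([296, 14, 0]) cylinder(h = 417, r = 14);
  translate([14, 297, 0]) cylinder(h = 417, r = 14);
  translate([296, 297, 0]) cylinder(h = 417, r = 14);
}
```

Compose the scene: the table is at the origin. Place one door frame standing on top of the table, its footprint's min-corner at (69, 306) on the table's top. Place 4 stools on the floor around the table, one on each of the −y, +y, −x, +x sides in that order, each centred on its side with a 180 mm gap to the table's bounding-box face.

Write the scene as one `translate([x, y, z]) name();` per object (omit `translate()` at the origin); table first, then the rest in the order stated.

table();
translate([69, 306, 734]) door_frame();
translate([481, -491, 0]) stool();
translate([481, 717, 0]) stool();
translate([-490, 113, 0]) stool();
translate([1452, 113, 0]) stool();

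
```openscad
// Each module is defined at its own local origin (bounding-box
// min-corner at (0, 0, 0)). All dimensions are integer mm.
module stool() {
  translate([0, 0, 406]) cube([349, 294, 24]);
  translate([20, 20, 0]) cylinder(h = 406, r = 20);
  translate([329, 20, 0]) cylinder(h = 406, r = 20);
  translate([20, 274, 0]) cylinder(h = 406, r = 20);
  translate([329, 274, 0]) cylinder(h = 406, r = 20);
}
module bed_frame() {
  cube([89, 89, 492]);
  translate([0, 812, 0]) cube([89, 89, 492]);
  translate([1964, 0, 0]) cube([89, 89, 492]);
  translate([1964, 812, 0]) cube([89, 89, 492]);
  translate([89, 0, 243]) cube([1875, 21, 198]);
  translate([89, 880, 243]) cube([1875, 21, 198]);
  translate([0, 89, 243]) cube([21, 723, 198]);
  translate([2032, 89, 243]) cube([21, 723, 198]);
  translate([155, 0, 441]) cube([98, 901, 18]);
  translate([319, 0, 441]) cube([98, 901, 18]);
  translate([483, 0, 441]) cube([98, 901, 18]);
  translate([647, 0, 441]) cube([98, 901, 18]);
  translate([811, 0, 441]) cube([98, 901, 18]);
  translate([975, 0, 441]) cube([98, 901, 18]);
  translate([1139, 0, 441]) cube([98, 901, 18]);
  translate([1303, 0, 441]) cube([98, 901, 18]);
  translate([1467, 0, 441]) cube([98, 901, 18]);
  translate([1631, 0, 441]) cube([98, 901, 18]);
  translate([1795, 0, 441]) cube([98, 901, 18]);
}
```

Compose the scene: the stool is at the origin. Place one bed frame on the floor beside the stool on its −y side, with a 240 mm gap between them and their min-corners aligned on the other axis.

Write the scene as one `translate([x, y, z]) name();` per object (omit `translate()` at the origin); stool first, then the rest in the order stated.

stool();
translate([0, -1141, 0]) bed_frame();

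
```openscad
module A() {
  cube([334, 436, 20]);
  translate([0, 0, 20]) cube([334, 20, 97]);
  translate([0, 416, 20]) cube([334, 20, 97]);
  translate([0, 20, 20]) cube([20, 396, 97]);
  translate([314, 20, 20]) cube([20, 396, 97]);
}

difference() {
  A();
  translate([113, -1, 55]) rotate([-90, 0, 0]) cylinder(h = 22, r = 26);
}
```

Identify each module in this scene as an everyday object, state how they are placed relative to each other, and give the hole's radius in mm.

The subtracted cylinder has r = 26 mm.

A is an open box. The open box has a circular hole through its front wall. The hole's radius is 26 mm.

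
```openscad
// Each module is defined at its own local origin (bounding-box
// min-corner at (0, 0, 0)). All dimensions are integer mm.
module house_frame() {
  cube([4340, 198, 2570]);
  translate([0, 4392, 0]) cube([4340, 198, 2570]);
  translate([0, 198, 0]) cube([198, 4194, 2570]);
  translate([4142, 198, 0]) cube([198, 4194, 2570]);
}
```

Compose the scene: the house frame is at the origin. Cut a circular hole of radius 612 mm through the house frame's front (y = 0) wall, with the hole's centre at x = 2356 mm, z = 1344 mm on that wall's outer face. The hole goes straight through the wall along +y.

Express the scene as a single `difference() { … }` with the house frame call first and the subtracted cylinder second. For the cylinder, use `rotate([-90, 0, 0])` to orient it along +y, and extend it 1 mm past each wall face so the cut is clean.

difference() {
  house_frame();
  translate([2356, -1, 1344]) rotate([-90, 0, 0]) cylinder(h = 200, r = 612);
}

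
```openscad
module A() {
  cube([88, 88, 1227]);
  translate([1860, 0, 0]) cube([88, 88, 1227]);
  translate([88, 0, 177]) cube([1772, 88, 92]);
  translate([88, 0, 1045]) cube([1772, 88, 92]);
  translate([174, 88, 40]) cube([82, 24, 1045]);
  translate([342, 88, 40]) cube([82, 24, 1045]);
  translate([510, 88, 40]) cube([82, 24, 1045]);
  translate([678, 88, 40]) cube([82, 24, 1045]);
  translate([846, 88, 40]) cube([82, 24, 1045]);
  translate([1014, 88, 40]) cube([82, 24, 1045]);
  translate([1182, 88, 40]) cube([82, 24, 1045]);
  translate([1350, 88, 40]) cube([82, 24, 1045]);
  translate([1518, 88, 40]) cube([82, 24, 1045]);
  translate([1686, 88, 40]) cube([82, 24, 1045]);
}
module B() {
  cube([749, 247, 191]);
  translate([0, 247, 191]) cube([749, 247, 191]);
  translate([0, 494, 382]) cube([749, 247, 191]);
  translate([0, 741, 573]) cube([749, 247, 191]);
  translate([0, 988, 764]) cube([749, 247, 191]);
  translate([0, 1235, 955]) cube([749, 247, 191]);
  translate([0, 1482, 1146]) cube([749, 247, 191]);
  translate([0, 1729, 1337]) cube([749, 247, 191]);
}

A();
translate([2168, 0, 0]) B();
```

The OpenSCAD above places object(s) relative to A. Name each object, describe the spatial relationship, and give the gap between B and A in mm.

A is a fence section. B is a staircase. The staircase is on the floor beside the fence section on its +x side. The gap between the staircase and the fence section is 220 mm.

The staircase's nearest face is 220 mm from the fence section's +x face.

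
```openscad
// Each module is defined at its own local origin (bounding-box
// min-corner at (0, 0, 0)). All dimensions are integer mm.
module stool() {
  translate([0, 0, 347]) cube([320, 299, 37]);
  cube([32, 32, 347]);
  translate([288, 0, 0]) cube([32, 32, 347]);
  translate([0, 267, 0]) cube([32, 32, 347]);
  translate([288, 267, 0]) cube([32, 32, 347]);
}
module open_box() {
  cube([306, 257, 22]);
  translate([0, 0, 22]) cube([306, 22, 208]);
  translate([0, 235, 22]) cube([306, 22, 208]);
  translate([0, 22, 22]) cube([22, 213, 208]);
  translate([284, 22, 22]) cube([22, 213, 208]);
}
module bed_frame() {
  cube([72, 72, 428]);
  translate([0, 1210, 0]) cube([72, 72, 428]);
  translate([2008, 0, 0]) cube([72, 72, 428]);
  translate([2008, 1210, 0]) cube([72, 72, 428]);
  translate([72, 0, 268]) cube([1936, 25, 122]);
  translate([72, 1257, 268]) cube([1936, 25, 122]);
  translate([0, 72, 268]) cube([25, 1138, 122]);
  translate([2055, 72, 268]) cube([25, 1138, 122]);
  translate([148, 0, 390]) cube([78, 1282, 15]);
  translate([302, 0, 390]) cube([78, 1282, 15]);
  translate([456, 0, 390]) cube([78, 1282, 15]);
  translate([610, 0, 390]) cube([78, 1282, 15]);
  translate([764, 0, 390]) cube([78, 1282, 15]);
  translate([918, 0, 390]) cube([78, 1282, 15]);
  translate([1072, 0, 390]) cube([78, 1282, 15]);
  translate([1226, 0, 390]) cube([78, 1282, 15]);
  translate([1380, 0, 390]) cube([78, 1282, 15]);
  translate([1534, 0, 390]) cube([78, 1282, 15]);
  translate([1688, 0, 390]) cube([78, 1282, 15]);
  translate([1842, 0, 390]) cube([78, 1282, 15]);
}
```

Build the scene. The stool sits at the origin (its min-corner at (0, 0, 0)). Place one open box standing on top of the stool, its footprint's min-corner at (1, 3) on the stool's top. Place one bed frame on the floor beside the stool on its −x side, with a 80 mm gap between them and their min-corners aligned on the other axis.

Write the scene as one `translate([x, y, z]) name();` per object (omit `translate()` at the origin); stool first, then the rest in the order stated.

stool();
translate([1, 3, 384]) open_box();
translate([-2160, 0, 0]) bed_frame();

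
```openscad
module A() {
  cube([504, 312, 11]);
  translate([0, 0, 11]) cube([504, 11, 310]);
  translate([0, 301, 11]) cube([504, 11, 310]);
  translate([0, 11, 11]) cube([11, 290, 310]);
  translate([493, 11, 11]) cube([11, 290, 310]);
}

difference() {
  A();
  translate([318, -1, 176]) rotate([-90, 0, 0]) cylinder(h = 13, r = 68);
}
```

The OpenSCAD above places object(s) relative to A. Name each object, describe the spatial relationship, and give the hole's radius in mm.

The subtracted cylinder has r = 68 mm.

A is an open box. The open box has a circular hole through its front wall. The hole's radius is 68 mm.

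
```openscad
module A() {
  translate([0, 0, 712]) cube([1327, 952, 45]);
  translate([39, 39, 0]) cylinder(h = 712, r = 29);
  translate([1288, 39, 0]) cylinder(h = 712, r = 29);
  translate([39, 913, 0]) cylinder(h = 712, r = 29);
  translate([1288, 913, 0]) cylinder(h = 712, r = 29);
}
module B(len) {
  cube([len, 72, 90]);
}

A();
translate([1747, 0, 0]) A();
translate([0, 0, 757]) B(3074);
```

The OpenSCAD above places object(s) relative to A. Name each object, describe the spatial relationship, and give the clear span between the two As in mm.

A is a table. B is a beam. A beam spans the tops of two tables. The clear span between the two tables is 420 mm.

Second table starts at x = 1747; first ends at x = 1327; clear span = 1747 − 1327 = 420 mm.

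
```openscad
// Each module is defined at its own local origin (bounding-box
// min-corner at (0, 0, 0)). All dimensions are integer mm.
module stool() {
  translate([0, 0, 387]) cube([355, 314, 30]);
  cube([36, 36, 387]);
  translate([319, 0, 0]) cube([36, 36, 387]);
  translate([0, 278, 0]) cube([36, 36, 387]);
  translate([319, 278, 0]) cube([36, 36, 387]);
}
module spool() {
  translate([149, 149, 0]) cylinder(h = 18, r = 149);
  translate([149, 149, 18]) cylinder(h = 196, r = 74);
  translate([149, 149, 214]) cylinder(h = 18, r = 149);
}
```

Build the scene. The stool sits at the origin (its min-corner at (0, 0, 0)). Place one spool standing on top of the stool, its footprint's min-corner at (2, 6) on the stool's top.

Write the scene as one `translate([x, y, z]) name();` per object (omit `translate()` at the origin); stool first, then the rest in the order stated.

stool();
translate([2, 6, 417]) spool();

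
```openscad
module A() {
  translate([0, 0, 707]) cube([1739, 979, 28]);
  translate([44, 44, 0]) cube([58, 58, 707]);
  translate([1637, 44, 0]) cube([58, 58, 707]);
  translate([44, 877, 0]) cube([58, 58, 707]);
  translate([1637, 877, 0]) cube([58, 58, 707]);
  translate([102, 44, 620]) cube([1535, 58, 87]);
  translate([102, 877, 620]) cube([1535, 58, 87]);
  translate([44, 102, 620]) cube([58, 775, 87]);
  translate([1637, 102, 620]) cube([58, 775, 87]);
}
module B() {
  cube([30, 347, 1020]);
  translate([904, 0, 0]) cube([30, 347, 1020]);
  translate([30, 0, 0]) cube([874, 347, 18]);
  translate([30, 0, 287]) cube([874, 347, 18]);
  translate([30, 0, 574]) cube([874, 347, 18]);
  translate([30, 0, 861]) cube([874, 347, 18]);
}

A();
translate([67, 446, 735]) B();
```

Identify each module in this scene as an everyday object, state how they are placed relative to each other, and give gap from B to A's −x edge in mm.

A is a table. B is a bookshelf. The bookshelf is on top of the table. The gap from the bookshelf to the table's −x edge is 67 mm.

The bookshelf's min-x is at 67; the table's min-x is 0; gap = 67 mm.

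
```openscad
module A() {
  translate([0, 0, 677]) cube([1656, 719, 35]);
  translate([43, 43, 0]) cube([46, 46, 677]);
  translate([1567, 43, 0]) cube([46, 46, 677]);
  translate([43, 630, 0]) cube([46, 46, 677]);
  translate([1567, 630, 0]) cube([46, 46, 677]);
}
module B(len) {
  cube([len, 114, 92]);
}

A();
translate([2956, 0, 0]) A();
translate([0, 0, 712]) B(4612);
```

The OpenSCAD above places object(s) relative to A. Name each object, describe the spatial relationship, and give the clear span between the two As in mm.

A is a table. B is a beam. A beam spans the tops of two tables. The clear span between the two tables is 1300 mm.

Second table starts at x = 2956; first ends at x = 1656; clear span = 2956 − 1656 = 1300 mm.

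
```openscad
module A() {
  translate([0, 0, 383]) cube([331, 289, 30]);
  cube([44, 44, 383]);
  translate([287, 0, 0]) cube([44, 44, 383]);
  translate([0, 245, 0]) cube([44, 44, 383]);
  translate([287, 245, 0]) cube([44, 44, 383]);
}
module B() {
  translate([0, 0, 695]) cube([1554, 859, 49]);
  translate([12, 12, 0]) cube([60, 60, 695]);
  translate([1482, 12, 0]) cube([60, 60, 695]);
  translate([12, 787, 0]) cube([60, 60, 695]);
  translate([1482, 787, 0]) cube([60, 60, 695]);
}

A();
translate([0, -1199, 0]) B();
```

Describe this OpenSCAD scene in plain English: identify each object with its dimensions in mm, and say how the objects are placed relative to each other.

A is a four-legged stool. The seat is a 331×289×30 mm slab whose top surface is at z = 413 mm; four square legs, each 44×44 mm in cross-section, run from the floor (z = 0) to the underside of the seat, each flush with a corner of the seat.

B is a rectangular dining table. The top is 1554×859×49 mm with its upper surface at z = 744 mm. It stands on four 60×60 mm square legs, each inset 12 mm from the nearest pair of top edges, running from the floor to the underside of the top.

The table is on the floor beside the stool on its −y side.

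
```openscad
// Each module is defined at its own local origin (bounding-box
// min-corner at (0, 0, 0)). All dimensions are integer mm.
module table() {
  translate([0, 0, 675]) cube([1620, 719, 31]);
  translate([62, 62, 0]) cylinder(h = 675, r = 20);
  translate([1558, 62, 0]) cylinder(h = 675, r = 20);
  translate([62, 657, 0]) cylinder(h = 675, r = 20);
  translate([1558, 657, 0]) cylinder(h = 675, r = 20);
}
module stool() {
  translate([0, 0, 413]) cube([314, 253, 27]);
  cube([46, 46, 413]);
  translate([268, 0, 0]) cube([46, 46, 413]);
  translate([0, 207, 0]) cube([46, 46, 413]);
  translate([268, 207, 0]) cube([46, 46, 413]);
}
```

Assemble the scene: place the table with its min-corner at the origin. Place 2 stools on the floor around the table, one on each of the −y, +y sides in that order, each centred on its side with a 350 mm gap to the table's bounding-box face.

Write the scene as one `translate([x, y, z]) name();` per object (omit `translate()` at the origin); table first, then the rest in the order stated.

table();
translate([653, -603, 0]) stool();
translate([653, 1069, 0]) stool();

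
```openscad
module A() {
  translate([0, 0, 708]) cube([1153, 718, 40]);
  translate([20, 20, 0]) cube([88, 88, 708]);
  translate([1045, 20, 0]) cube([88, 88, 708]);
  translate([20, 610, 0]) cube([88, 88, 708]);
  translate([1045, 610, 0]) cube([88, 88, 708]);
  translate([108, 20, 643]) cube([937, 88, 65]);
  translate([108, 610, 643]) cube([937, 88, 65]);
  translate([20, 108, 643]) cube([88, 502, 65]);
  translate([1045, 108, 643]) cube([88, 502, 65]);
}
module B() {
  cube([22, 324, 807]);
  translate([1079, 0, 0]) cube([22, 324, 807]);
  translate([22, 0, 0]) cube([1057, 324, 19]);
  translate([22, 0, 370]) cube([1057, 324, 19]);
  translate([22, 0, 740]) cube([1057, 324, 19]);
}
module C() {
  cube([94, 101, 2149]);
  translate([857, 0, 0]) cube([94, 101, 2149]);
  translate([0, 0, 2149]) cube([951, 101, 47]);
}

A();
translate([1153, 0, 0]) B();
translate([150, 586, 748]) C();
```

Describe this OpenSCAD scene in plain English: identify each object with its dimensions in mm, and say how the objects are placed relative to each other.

A is a table with a 1153×718 mm rectangular top, 40 mm thick, top surface at z = 748 mm, supported by four 88×88 mm square legs, each inset 20 mm from the nearest pair of top edges, running from the floor. Four apron rails, 88 mm thick and 65 mm tall, run between adjacent legs with their top edges flush with the underside of the top and their outer faces flush with the legs' outer faces.

B is an open bookshelf. Two side panels, each 22 mm thick, 324 mm deep and 807 mm tall, stand 1101 mm apart (outside-to-outside). Between them sit 3 shelves, each 19 mm thick and 324 mm deep, spanning the full gap between the sides. The bottom shelf rests on the floor (its underside at z = 0) and the clear gap between one shelf's top and the next shelf's underside is 351 mm.

C is a rectangular door frame: two vertical jambs of 94×101 mm section, 2149 mm tall, with a clear opening 763 mm wide between their inner faces. A header 47 mm tall and 101 mm deep lies on top of the jambs and spans the full outside width.

The bookshelf is against the table's +x side, with their −y faces flush. The door frame is on top of the table.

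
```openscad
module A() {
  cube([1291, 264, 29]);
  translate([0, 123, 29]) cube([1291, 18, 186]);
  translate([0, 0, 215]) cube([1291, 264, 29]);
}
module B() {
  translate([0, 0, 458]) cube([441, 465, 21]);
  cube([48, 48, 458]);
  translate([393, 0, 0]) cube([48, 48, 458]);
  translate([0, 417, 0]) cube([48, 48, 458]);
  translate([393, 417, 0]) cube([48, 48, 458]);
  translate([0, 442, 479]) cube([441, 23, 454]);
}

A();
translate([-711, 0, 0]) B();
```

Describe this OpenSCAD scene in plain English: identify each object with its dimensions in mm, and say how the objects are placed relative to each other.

A is an I-beam lying along x, 1291 mm long. Overall section height 244 mm. Two flanges 264 mm wide (y) and 29 mm thick, one on the floor and one at the top; a web 18 mm thick runs between them, centred on the flange width.

B is a chair: 441×465 mm seat, 21 mm thick, top at z = 479 mm, on four 48 mm square corner legs flush with the seat edges. A 23 mm thick backrest slab spans the full seat width, extending 454 mm above the seat top, its back face flush with the seat's +y edge.

The chair is on the floor beside the I-beam on its −x side.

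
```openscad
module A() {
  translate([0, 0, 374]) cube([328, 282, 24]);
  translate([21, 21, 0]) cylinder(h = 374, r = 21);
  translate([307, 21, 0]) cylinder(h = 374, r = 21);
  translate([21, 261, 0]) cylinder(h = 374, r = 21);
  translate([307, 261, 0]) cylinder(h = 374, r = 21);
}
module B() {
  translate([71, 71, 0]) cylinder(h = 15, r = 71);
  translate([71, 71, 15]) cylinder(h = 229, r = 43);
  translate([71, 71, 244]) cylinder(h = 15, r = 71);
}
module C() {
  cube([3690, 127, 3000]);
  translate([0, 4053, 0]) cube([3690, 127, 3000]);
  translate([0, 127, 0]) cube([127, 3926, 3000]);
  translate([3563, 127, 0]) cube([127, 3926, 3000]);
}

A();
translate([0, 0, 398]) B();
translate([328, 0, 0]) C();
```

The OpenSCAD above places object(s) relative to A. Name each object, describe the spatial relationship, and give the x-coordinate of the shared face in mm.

A is a stool. B is a spool. C is a house frame. The spool is on top of the stool. The house frame is against the stool's +x side, with their −y faces flush. The x-coordinate of the shared face is 328 mm.

The stool's +x face and the house frame's −x face are both at x = 328 mm.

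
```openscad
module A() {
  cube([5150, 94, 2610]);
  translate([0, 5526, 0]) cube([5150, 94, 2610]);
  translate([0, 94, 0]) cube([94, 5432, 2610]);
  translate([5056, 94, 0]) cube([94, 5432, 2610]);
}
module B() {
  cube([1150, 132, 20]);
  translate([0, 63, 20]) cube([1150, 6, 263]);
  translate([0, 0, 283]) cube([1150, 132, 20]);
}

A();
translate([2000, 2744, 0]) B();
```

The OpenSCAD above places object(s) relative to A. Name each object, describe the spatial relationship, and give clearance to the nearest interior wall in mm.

Clearances: x = 1906, y = 2650; minimum 1906 mm.

A is a house frame. B is an I-beam. The I-beam sits inside the house frame, centred. The clearance to the nearest interior wall is 1906 mm.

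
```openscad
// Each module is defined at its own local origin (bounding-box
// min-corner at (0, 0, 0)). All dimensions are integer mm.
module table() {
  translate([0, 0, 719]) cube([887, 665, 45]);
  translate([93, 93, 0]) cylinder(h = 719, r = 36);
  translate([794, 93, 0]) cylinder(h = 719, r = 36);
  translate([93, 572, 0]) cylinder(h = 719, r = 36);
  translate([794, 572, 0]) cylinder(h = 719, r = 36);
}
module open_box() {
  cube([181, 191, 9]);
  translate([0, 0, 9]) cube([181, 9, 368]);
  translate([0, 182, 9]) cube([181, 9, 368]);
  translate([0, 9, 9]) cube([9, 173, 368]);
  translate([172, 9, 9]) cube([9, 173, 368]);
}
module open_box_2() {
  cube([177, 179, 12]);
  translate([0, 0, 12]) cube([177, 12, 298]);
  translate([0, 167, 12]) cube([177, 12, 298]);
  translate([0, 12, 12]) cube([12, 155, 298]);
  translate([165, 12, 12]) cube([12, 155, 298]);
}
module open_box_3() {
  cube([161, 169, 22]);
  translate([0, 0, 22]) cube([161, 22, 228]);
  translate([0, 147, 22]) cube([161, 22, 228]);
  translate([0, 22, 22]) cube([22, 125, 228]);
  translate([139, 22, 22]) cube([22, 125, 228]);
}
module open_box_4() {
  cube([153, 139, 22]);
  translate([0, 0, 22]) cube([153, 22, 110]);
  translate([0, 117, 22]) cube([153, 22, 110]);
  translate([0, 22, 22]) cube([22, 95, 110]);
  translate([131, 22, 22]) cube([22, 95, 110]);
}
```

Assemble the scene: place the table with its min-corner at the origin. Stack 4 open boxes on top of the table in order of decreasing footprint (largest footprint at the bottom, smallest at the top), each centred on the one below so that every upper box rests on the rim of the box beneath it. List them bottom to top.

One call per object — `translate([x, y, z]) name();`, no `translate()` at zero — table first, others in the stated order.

table();
translate([353, 237, 764]) open_box();
translate([355, 243, 1141]) open_box_2();
translate([363, 248, 1451]) open_box_3();
translate([367, 263, 1701]) open_box_4();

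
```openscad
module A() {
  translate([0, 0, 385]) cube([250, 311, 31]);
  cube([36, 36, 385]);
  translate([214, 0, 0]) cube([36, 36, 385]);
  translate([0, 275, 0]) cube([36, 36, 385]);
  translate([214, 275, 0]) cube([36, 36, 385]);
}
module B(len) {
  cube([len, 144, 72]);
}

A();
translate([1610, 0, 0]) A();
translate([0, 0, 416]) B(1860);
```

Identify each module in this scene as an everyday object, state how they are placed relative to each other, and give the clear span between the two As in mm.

Second stool starts at x = 1610; first ends at x = 250; clear span = 1610 − 250 = 1360 mm.

A is a stool. B is a beam. A beam spans the tops of two stools. The clear span between the two stools is 1360 mm.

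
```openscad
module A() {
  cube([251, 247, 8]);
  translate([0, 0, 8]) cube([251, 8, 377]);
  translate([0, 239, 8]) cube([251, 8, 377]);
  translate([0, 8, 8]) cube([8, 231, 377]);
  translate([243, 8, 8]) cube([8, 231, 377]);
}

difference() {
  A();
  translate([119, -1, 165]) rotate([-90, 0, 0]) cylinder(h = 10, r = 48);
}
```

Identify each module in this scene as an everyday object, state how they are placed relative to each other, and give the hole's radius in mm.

A is an open box. The open box has a circular hole through its front wall. The hole's radius is 48 mm.

The subtracted cylinder has r = 48 mm.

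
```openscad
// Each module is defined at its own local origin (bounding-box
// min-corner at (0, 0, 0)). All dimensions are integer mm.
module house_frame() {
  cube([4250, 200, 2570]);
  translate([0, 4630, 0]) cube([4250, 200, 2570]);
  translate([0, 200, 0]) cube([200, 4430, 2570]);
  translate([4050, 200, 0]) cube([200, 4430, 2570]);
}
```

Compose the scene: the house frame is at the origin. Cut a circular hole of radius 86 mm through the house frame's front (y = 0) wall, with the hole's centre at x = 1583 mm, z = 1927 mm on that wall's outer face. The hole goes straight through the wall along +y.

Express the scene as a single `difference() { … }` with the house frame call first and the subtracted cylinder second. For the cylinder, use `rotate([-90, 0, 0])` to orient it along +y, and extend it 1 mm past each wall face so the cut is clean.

difference() {
  house_frame();
  translate([1583, -1, 1927]) rotate([-90, 0, 0]) cylinder(h = 202, r = 86);
}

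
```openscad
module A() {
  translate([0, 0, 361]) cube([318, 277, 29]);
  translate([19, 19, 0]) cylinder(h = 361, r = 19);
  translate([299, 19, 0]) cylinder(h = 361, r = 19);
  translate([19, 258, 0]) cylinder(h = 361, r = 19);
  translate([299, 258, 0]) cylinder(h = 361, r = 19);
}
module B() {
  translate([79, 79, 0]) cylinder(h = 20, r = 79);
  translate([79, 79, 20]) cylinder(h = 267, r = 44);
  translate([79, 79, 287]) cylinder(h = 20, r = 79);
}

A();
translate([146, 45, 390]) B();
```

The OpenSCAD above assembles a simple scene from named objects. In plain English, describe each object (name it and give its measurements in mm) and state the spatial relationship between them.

A is a simple wooden stool: a rectangular seat 318 mm (x) by 277 mm (y), 29 mm thick, top face at z = 390 mm, on four round legs, each 38 mm in diameter. The legs rest on z = 0, each leg's axis is inset half a diameter from the nearest pair of seat edges (so the leg's bounding box is flush with the corner).

B is a spool: two coaxial disc flanges of radius 79 mm and thickness 20 mm, joined by a core cylinder of radius 44 mm and height 267 mm. The lower flange rests on z = 0 and the three cylinders share a vertical axis.

The spool is on top of the stool.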